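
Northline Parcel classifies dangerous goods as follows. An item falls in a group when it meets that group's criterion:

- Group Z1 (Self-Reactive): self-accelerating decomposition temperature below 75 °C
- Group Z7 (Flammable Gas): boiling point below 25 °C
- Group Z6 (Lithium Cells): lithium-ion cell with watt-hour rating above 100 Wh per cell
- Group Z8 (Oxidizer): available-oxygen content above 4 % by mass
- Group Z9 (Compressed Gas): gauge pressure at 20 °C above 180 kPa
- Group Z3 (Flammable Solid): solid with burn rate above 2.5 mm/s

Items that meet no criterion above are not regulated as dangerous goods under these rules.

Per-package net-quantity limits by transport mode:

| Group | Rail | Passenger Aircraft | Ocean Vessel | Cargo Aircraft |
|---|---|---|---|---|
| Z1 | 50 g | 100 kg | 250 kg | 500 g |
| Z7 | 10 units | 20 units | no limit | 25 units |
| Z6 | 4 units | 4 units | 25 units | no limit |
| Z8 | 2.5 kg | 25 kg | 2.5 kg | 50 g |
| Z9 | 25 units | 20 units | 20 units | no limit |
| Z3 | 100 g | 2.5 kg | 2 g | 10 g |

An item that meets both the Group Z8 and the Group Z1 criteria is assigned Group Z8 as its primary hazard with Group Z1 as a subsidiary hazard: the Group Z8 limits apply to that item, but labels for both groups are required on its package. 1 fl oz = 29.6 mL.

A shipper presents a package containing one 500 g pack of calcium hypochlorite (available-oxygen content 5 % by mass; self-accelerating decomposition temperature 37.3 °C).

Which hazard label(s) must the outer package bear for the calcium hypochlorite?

Group Z1 and Z8

The calcium hypochlorite has available-oxygen content 5 % by mass, which is > 4 % by mass, so it is Group Z8 (Oxidizer).
The calcium hypochlorite has self-accelerating decomposition temperature 37.3 °C, which is < 75 °C, so it is Group Z1 (Self-Reactive).
By the precedence rule Group Z8 is primary and Group Z1 is subsidiary, and that rule requires both labels on the package.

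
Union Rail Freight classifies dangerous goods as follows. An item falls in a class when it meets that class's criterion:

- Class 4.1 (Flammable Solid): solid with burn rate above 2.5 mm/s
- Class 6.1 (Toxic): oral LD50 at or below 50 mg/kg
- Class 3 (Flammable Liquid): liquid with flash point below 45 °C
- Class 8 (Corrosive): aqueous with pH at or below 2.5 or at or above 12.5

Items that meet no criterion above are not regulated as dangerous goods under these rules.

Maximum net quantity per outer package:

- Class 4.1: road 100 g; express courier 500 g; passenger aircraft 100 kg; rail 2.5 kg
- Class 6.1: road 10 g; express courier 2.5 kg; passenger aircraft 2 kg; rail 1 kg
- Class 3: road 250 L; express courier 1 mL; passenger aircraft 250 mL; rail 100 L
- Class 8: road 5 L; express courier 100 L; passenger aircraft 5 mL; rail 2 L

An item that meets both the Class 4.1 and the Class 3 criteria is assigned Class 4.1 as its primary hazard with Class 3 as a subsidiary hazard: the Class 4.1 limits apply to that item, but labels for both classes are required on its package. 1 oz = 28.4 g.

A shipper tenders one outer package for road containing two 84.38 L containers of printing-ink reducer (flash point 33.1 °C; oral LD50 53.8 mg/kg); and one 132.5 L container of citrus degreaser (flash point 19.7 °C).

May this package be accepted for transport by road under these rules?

No

The printing-ink reducer has flash point 33.1 °C, which is < 45 °C, so it is Class 3 (Flammable Liquid).
The citrus degreaser has flash point 19.7 °C, which is < 45 °C, so it is Class 3 (Flammable Liquid).
Class 3 net quantity: (two 84.38 L containers = 168.76 L) + 132.5 L = 301.26 L.
301.26 L exceeds the road limit of 250 L for Class 3.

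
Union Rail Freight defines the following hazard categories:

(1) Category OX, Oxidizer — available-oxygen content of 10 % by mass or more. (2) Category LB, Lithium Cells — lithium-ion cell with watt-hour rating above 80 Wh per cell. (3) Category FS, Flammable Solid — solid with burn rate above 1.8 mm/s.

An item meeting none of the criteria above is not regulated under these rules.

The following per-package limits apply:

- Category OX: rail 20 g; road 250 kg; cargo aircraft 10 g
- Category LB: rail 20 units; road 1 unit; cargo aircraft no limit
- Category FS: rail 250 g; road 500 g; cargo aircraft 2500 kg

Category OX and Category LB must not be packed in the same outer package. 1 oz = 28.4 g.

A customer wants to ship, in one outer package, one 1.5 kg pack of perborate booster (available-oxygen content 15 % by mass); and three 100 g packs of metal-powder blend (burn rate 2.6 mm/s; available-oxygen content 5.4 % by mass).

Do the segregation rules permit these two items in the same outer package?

Available-oxygen content 15 % by mass meets the Category OX criterion (Oxidizer), so the perborate booster is Category OX.
Metal-powder blend: burn rate 2.6 mm/s > 1.8 mm/s → Category FS (Flammable Solid).
No segregation rule bars Category OX with Category FS.

Yes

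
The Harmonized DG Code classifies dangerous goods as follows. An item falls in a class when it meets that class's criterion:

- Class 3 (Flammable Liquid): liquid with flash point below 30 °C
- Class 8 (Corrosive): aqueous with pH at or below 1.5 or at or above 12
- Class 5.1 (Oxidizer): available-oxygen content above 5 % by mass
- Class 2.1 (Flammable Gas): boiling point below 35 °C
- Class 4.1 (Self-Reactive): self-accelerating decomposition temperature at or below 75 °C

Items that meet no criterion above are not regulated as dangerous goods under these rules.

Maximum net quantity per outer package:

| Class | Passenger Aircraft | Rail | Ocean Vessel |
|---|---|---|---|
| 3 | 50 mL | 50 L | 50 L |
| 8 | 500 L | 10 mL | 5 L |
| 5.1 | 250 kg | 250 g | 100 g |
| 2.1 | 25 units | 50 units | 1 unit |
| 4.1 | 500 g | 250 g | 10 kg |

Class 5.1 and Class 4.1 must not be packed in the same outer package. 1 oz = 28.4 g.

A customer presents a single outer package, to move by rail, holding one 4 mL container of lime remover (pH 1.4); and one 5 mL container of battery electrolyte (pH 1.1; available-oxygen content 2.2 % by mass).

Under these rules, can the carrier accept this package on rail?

With pH 1.4 (≤ 1.5), the lime remover falls in Class 8.
Battery electrolyte: pH 1.1 ≤ 1.5 → Class 8 (Corrosive).
Total Class 8: 4 mL + 5 mL = 9 mL.
That is within the Class 8 rail limit of 10 mL.

Yes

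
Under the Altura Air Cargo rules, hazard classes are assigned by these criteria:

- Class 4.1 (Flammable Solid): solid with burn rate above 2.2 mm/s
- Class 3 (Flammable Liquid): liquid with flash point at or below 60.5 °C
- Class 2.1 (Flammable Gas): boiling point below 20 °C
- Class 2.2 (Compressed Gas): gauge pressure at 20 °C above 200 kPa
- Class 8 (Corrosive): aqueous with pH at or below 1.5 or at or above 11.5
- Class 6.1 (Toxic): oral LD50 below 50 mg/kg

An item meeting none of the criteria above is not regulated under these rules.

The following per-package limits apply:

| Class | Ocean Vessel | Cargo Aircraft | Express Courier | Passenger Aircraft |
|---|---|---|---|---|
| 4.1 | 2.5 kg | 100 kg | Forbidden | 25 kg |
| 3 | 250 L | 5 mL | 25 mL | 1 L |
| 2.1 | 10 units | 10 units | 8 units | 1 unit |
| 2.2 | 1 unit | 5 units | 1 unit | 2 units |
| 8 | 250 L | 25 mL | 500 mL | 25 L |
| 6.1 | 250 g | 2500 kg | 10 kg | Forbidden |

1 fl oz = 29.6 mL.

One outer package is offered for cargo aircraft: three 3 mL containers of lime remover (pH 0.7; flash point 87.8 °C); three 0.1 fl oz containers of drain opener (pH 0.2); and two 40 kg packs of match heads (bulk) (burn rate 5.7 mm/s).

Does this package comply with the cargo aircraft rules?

The lime remover has pH 0.7, which is ≤ 1.5, so it is Class 8 (Corrosive).
The drain opener has pH 0.2, which is ≤ 1.5, so it is Class 8 (Corrosive).
Burn rate 5.7 mm/s meets the Class 4.1 criterion (Flammable Solid), so the match heads (bulk) are Class 4.1.
Class 8 net quantity: (three 3 mL containers = 9 mL) + (three 0.1 fl oz containers = 8.88 mL) = 17.88 mL.
17.88 mL is within the cargo aircraft limit of 25 mL for Class 8.
Class 4.1 quantity: two 40 kg packs = 80 kg.
80 kg ≤ 100 kg (cargo aircraft limit, Class 4.1) — within limit.
Every hazard class is within its cargo aircraft limit and no segregation rule is violated.

Yes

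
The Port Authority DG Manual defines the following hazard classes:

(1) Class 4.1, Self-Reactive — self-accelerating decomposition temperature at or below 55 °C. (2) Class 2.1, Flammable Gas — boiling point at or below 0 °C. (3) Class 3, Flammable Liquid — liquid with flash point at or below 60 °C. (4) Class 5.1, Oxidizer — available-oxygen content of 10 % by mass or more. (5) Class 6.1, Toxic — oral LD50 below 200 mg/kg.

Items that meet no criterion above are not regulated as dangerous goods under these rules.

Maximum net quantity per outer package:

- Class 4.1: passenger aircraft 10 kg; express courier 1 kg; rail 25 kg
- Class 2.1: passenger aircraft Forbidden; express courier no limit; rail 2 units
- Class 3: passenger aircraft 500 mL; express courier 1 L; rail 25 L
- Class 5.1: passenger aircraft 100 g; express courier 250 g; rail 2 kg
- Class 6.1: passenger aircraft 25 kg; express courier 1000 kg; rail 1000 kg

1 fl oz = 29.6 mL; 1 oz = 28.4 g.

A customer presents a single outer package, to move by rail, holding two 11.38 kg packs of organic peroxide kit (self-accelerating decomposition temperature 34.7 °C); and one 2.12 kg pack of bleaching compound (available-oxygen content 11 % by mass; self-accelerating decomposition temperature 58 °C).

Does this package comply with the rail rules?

With self-accelerating decomposition temperature 34.7 °C (≤ 55 °C), the organic peroxide kit falls in Class 4.1.
With available-oxygen content 11 % by mass (≥ 10 % by mass), the bleaching compound falls in Class 5.1.
Class 5.1 quantity: 2.12 kg.
That exceeds the Class 5.1 rail limit of 2 kg.
Class 4.1 quantity: two 11.38 kg packs = 22.76 kg.
22.76 kg ≤ 25 kg (rail limit, Class 4.1) — within limit.

No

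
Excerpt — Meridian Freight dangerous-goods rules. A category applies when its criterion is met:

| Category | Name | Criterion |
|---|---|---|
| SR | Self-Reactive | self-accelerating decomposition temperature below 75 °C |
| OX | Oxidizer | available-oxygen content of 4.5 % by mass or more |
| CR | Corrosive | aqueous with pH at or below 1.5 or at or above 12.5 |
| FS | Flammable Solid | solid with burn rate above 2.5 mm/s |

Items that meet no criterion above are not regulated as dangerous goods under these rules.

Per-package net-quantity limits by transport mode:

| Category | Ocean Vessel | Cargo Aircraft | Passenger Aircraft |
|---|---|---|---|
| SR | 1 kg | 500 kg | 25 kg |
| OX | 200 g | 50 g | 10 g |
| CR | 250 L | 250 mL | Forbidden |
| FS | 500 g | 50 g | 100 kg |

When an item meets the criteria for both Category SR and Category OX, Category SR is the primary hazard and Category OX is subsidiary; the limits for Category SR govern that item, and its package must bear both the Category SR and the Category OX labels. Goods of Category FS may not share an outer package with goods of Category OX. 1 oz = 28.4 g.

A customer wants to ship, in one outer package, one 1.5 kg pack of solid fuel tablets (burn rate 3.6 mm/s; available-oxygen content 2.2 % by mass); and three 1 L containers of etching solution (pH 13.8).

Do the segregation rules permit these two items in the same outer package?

Burn rate 3.6 mm/s meets the Category FS criterion (Flammable Solid), so the solid fuel tablets are Category FS.
The etching solution has pH 13.8, which is ≥ 12.5, so it is Category CR (Corrosive).
No segregation rule bars Category FS with Category CR.

Yes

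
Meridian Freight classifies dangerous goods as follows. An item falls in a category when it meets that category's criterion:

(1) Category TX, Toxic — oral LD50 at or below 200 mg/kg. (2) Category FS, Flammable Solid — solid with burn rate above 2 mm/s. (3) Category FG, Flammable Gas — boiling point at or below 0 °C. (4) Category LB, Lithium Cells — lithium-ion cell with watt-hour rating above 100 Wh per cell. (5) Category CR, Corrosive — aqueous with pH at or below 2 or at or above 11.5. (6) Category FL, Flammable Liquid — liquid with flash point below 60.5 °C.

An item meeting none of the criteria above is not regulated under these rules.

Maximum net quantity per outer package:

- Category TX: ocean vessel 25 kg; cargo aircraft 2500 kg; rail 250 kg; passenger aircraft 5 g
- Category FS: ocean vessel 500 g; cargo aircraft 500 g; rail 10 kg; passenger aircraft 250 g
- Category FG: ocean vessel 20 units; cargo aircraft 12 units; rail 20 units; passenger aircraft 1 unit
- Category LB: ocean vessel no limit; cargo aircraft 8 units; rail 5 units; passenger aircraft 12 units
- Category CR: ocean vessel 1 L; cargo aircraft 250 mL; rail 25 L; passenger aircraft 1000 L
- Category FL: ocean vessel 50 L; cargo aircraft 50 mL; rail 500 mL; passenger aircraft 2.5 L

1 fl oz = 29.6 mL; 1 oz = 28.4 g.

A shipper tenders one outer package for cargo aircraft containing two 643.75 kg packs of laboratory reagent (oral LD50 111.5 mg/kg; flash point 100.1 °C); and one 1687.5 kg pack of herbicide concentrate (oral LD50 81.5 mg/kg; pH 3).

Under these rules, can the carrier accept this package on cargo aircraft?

No

Laboratory reagent: oral LD50 111.5 mg/kg ≤ 200 mg/kg → Category TX (Toxic).
Oral LD50 81.5 mg/kg meets the Category TX criterion (Toxic), so the herbicide concentrate is Category TX.
Total Category TX: (two 643.75 kg packs = 1287.5 kg) + 1687.5 kg = 2975 kg.
2975 kg > 2500 kg (cargo aircraft limit, Category TX) — over the limit.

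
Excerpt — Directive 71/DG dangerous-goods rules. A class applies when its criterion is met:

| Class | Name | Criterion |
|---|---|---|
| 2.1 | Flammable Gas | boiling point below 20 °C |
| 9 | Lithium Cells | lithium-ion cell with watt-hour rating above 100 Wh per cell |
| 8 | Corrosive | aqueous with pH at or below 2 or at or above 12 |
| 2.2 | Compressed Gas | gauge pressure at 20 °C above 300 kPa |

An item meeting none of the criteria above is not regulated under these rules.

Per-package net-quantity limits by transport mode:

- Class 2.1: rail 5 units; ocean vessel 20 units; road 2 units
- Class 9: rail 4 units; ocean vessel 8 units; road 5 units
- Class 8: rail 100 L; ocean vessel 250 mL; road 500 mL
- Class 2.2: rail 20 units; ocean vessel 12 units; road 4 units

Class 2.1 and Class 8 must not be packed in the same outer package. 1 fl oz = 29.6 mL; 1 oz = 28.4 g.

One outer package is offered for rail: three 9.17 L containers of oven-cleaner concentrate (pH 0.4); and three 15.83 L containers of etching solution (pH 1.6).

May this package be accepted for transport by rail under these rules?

Yes

pH 0.4 meets the Class 8 criterion (Corrosive), so the oven-cleaner concentrate is Class 8.
pH 1.6 meets the Class 8 criterion (Corrosive), so the etching solution is Class 8.
Total Class 8: (three 9.17 L containers = 27.51 L) + (three 15.83 L containers = 47.49 L) = 75 L.
75 L ≤ 100 L (rail limit, Class 8) — within limit.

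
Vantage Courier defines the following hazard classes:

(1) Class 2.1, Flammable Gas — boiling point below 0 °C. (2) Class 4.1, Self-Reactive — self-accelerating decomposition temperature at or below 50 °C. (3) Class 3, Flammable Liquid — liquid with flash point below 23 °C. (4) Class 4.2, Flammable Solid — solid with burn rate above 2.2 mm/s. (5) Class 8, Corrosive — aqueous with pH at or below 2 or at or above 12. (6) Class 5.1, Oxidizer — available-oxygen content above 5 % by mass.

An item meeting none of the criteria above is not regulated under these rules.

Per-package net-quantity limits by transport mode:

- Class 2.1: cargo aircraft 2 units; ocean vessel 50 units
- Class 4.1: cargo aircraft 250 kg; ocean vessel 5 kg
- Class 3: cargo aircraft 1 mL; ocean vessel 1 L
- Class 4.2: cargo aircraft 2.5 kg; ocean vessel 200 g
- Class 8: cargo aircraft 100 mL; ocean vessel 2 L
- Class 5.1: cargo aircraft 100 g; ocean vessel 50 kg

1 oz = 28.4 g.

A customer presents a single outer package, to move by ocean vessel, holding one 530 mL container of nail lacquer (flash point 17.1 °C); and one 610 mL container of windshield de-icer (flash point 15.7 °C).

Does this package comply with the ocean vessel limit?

Flash point 17.1 °C meets the Class 3 criterion (Flammable Liquid), so the nail lacquer is Class 3.
Windshield de-icer: flash point 15.7 °C < 23 °C → Class 3 (Flammable Liquid).
Total Class 3: 530 mL + 610 mL = 1.14 L.
That exceeds the Class 3 ocean vessel limit of 1 L.

No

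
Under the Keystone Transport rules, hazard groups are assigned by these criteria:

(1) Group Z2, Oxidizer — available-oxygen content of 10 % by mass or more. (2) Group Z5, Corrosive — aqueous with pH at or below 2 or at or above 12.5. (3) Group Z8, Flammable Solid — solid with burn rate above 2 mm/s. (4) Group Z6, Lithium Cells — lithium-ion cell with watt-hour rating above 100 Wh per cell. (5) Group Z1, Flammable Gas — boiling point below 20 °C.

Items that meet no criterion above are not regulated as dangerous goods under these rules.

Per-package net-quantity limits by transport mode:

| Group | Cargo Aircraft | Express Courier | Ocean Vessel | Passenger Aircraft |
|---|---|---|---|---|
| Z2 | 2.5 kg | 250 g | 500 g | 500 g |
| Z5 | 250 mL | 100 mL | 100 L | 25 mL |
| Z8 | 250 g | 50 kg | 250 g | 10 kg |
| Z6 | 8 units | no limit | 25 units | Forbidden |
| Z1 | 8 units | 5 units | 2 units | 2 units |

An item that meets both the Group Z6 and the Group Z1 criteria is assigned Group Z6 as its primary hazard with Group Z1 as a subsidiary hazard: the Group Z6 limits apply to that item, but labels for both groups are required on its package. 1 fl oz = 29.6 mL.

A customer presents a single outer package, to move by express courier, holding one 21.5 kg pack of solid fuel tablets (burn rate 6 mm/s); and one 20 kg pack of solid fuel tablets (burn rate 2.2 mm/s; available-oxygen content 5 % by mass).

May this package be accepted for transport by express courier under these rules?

Yes

The solid fuel tablets have burn rate 6 mm/s, which is > 2 mm/s, so they are Group Z8 (Flammable Solid).
Solid fuel tablets: burn rate 2.2 mm/s > 2 mm/s → Group Z8 (Flammable Solid).
Total Group Z8: 21.5 kg + 20 kg = 41.5 kg.
41.5 kg ≤ 50 kg (express courier limit, Group Z8) — within limit.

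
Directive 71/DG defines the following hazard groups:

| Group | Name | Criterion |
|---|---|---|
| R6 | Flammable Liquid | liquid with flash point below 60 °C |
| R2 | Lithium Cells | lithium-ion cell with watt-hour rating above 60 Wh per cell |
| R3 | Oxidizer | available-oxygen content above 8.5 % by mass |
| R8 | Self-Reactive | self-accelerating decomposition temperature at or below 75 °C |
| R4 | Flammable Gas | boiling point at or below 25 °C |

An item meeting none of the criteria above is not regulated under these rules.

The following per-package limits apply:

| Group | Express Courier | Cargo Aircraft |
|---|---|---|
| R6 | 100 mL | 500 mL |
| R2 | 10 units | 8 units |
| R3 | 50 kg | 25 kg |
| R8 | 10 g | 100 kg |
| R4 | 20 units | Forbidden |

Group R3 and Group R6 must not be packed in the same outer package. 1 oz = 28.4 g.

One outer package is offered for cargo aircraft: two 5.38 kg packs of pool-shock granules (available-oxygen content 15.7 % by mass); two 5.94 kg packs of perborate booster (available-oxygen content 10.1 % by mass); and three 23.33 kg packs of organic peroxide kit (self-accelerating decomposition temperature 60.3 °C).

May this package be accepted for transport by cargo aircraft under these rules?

Yes

The pool-shock granules have available-oxygen content 15.7 % by mass, which is > 8.5 % by mass, so they are Group R3 (Oxidizer).
Available-oxygen content 10.1 % by mass meets the Group R3 criterion (Oxidizer), so the perborate booster is Group R3.
Self-accelerating decomposition temperature 60.3 °C meets the Group R8 criterion (Self-Reactive), so the organic peroxide kit is Group R8.
Total Group R3: (two 5.38 kg packs = 10.76 kg) + (two 5.94 kg packs = 11.88 kg) = 22.64 kg.
22.64 kg is within the cargo aircraft limit of 25 kg for Group R3.
Group R8 quantity: three 23.33 kg packs = 69.99 kg.
69.99 kg is within the cargo aircraft limit of 100 kg for Group R8.
The segregation rule (Group R3 with Group R6) does not apply to Group R3 with Group R8.
Every hazard group is within its cargo aircraft limit and no segregation rule is violated.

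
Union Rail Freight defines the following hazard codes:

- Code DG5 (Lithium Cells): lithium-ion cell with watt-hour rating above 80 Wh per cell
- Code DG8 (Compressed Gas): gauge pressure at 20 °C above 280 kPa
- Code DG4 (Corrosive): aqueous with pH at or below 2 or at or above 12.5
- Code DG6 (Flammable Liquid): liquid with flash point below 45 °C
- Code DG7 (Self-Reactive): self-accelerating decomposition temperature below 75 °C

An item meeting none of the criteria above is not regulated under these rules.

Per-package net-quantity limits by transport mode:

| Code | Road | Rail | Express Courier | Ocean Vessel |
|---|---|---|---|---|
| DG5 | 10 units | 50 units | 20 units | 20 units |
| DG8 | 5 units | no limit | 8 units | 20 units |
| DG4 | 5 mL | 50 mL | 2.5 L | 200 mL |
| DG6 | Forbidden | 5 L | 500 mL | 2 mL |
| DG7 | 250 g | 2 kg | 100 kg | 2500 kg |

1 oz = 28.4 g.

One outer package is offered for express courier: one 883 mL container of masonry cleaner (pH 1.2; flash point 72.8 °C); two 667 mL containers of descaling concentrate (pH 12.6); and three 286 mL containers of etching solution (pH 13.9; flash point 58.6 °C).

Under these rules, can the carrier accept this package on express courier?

No

pH 1.2 meets the Code DG4 criterion (Corrosive), so the masonry cleaner is Code DG4.
The descaling concentrate has pH 12.6, which is ≥ 12.5, so it is Code DG4 (Corrosive).
The etching solution has pH 13.9, which is ≥ 12.5, so it is Code DG4 (Corrosive).
Code DG4 net quantity: 883 mL + (two 667 mL containers = 1.334 L) + (three 286 mL containers = 858 mL) = 3.075 L.
3.075 L exceeds the express courier limit of 2.5 L for Code DG4.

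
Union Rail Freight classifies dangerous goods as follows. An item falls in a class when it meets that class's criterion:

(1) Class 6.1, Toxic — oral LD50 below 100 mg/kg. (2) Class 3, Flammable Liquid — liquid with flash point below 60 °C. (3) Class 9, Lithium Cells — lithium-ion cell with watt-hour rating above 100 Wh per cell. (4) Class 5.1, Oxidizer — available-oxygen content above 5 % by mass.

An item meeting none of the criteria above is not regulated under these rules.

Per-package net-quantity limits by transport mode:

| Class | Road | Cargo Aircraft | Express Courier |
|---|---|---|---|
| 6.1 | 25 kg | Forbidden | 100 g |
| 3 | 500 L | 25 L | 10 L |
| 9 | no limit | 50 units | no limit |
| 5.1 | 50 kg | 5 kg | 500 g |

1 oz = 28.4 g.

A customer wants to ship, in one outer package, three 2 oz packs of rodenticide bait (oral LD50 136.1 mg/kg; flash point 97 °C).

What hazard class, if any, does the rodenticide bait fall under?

oral LD50 136.1 mg/kg is not below 100 mg/kg, so Class 6.1 does not apply.
flash point 97 °C is not below 60 °C, so Class 3 does not apply.
No criterion is met, so the item is not regulated.

Not regulated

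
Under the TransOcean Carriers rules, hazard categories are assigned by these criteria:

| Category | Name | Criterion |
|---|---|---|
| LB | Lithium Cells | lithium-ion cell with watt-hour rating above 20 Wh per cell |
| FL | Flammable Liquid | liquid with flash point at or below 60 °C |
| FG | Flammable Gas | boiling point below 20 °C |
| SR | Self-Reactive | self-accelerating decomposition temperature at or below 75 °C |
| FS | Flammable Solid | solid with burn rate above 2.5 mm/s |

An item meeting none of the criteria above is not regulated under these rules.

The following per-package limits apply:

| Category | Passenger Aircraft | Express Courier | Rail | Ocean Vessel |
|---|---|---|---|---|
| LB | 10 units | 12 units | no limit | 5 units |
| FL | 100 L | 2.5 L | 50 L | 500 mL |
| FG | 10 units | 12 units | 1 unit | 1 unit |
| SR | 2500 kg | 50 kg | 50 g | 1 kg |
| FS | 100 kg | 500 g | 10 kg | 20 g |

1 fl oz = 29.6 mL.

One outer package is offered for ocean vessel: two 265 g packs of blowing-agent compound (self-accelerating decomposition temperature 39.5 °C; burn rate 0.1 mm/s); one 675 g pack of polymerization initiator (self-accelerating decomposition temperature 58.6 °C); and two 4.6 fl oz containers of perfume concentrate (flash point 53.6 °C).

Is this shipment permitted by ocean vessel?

Blowing-agent compound: self-accelerating decomposition temperature 39.5 °C ≤ 75 °C → Category SR (Self-Reactive).
Self-accelerating decomposition temperature 58.6 °C meets the Category SR criterion (Self-Reactive), so the polymerization initiator is Category SR.
The perfume concentrate has flash point 53.6 °C, which is ≤ 60 °C, so it is Category FL (Flammable Liquid).
Total Category SR: (two 265 g packs = 530 g) + 675 g = 1.205 kg.
That exceeds the Category SR ocean vessel limit of 1 kg.
Category FL quantity: two 4.6 fl oz containers = 272.32 mL.
That is within the Category FL ocean vessel limit of 500 mL.

No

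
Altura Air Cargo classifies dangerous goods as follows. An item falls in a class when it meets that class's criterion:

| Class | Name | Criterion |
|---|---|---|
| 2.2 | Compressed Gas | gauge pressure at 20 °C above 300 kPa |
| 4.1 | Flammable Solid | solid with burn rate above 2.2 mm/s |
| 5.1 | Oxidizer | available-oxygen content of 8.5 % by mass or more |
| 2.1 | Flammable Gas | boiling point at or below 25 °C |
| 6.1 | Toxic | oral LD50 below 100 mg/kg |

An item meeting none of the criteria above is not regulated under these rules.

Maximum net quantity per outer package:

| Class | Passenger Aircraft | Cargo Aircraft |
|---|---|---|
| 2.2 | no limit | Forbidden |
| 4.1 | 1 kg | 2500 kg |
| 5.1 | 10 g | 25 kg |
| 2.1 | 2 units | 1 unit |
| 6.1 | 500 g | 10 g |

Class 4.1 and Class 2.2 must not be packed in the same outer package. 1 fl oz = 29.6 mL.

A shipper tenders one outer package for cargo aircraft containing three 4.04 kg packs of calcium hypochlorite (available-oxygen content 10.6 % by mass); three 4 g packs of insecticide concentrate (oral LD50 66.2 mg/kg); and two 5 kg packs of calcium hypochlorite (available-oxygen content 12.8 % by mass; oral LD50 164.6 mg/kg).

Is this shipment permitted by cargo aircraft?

The calcium hypochlorite has available-oxygen content 10.6 % by mass, which is ≥ 8.5 % by mass, so it is Class 5.1 (Oxidizer).
Insecticide concentrate: oral LD50 66.2 mg/kg < 100 mg/kg → Class 6.1 (Toxic).
With available-oxygen content 12.8 % by mass (≥ 8.5 % by mass), the calcium hypochlorite falls in Class 5.1.
Total Class 5.1: (three 4.04 kg packs = 12.12 kg) + (two 5 kg packs = 10 kg) = 22.12 kg.
22.12 kg ≤ 25 kg (cargo aircraft limit, Class 5.1) — within limit.
Class 6.1 quantity: three 4 g packs = 12 g.
12 g exceeds the cargo aircraft limit of 10 g for Class 6.1.
The segregation rule (Class 4.1 with Class 2.2) does not apply to Class 5.1 with Class 6.1.

No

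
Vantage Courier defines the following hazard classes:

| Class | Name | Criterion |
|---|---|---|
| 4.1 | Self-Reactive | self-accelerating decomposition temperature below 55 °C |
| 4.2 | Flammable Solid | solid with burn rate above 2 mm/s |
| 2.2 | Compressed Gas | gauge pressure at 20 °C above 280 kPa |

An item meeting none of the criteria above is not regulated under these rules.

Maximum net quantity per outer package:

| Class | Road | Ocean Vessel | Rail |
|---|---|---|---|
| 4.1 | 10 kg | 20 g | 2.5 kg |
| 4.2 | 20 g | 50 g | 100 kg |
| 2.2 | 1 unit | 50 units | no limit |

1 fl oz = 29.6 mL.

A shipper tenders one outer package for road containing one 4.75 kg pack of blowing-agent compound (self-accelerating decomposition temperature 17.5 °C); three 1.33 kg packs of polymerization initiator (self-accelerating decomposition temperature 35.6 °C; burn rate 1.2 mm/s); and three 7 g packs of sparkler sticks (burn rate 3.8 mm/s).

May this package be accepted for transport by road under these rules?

No

The blowing-agent compound has self-accelerating decomposition temperature 17.5 °C, which is < 55 °C, so it is Class 4.1 (Self-Reactive).
Self-accelerating decomposition temperature 35.6 °C meets the Class 4.1 criterion (Self-Reactive), so the polymerization initiator is Class 4.1.
With burn rate 3.8 mm/s (> 2 mm/s), the sparkler sticks fall in Class 4.2.
Total Class 4.1: 4.75 kg + (three 1.33 kg packs = 3.99 kg) = 8.74 kg.
8.74 kg is within the road limit of 10 kg for Class 4.1.
Class 4.2 quantity: three 7 g packs = 21 g.
21 g exceeds the road limit of 20 g for Class 4.2.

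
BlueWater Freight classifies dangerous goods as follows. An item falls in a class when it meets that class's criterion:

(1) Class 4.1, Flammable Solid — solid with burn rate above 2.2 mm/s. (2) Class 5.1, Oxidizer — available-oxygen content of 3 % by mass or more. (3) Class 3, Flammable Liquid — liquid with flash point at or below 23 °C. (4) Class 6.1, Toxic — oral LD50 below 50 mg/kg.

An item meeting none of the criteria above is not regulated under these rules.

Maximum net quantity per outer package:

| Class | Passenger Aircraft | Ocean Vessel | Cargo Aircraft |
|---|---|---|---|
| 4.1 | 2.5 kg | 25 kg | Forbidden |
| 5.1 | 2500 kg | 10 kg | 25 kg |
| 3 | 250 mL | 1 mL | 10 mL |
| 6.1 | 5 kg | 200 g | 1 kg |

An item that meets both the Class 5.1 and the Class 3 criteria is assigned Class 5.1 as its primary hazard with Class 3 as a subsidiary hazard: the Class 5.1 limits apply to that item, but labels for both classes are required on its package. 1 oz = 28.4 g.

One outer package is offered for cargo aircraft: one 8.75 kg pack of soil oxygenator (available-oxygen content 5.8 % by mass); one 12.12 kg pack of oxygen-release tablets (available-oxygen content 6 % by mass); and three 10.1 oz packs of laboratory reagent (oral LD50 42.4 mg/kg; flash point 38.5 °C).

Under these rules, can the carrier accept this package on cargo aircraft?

The soil oxygenator has available-oxygen content 5.8 % by mass, which is ≥ 3 % by mass, so it is Class 5.1 (Oxidizer).
Available-oxygen content 6 % by mass meets the Class 5.1 criterion (Oxidizer), so the oxygen-release tablets are Class 5.1.
With oral LD50 42.4 mg/kg (< 50 mg/kg), the laboratory reagent falls in Class 6.1.
Total Class 5.1: 8.75 kg + 12.12 kg = 20.87 kg.
20.87 kg is within the cargo aircraft limit of 25 kg for Class 5.1.
Class 6.1 quantity: three 10.1 oz packs = 860.52 g.
That is within the Class 6.1 cargo aircraft limit of 1 kg.
Every hazard class is within its cargo aircraft limit and no segregation rule is violated.

Yes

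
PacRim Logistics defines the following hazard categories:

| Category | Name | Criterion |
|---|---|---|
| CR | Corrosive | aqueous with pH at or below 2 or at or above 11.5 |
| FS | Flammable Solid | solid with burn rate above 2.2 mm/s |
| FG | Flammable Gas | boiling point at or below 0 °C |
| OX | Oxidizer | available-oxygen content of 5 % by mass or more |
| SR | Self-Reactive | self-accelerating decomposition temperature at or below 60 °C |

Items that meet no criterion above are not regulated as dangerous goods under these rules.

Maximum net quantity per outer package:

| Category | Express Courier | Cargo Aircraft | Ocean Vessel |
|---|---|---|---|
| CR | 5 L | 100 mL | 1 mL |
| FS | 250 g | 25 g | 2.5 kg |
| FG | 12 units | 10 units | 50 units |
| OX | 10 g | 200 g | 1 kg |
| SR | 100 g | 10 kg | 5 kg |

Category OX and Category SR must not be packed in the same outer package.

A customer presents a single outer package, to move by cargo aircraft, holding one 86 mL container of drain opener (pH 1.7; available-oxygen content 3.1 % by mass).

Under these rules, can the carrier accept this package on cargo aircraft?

Yes

pH 1.7 meets the Category CR criterion (Corrosive), so the drain opener is Category CR.
Category CR quantity: 86 mL.
86 mL is within the cargo aircraft limit of 100 mL for Category CR.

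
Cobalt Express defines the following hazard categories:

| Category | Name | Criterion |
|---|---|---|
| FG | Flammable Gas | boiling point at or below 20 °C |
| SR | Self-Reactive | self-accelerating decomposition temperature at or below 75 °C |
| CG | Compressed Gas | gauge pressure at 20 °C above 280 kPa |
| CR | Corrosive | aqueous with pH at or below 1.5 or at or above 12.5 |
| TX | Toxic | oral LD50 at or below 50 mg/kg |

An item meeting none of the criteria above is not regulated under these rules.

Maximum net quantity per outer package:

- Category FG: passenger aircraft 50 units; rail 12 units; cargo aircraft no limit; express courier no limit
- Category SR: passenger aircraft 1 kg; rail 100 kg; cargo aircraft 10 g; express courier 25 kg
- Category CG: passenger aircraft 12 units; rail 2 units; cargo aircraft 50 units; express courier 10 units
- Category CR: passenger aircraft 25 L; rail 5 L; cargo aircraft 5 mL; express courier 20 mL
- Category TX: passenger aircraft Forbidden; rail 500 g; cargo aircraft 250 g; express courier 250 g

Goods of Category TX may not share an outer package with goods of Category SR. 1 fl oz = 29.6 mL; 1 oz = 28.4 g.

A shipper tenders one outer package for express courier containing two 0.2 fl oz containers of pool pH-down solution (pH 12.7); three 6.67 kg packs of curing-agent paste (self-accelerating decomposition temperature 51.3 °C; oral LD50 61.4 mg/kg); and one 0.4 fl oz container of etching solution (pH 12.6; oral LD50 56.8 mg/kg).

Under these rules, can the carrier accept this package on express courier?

No

Pool pH-down solution: pH 12.7 ≥ 12.5 → Category CR (Corrosive).
With self-accelerating decomposition temperature 51.3 °C (≤ 75 °C), the curing-agent paste falls in Category SR.
With pH 12.6 (≥ 12.5), the etching solution falls in Category CR.
Category CR net quantity: (two 0.2 fl oz containers = 11.84 mL) + (one 0.4 fl oz container = 11.84 mL) = 23.68 mL.
23.68 mL exceeds the express courier limit of 20 mL for Category CR.
Category SR quantity: three 6.67 kg packs = 20.01 kg.
20.01 kg is within the express courier limit of 25 kg for Category SR.
The segregation rule (Category TX with Category SR) does not apply to Category CR with Category SR.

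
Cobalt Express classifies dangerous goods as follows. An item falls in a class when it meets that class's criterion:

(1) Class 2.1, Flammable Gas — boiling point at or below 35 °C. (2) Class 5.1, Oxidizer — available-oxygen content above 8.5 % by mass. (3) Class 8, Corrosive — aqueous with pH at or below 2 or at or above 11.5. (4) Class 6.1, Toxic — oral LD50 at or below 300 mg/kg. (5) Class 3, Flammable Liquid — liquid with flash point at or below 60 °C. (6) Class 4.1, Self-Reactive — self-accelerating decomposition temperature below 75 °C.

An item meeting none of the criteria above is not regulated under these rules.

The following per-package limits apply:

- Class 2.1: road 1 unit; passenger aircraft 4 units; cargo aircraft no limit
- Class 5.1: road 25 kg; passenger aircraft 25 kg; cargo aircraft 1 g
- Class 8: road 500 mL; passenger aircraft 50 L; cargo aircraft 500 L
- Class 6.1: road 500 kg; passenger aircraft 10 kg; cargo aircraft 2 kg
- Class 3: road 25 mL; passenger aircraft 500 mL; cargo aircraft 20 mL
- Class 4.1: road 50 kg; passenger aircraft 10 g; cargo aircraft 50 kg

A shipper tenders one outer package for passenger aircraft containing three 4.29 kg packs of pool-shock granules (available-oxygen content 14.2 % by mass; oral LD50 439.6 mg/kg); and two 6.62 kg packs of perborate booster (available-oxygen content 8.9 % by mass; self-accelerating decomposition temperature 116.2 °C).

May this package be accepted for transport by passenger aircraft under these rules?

Pool-shock granules: available-oxygen content 14.2 % by mass > 8.5 % by mass → Class 5.1 (Oxidizer).
With available-oxygen content 8.9 % by mass (> 8.5 % by mass), the perborate booster falls in Class 5.1.
Class 5.1 net quantity: (three 4.29 kg packs = 12.87 kg) + (two 6.62 kg packs = 13.24 kg) = 26.11 kg.
That exceeds the Class 5.1 passenger aircraft limit of 25 kg.

No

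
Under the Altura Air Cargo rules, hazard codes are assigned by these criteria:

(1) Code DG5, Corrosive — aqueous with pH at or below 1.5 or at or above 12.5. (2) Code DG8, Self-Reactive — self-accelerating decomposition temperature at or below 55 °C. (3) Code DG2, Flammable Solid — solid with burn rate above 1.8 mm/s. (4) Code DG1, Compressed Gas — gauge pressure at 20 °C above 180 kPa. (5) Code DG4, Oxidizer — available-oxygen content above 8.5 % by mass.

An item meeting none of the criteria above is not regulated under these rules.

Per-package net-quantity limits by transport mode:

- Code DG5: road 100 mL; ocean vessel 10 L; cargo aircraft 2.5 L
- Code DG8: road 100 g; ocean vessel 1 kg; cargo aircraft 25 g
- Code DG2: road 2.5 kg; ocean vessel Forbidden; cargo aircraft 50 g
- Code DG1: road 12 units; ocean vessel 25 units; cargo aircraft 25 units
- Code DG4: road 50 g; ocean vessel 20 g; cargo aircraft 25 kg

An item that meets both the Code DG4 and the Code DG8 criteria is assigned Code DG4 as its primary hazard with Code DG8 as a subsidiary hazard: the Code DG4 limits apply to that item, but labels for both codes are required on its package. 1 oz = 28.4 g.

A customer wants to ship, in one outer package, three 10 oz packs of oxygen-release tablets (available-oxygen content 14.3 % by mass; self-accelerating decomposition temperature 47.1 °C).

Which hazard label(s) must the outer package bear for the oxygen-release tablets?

Code DG4 and DG8

Oxygen-release tablets: available-oxygen content 14.3 % by mass > 8.5 % by mass → Code DG4 (Oxidizer).
Oxygen-release tablets: self-accelerating decomposition temperature 47.1 °C ≤ 55 °C → Code DG8 (Self-Reactive).
By the precedence rule Code DG4 is primary and Code DG8 is subsidiary, and that rule requires both labels on the package.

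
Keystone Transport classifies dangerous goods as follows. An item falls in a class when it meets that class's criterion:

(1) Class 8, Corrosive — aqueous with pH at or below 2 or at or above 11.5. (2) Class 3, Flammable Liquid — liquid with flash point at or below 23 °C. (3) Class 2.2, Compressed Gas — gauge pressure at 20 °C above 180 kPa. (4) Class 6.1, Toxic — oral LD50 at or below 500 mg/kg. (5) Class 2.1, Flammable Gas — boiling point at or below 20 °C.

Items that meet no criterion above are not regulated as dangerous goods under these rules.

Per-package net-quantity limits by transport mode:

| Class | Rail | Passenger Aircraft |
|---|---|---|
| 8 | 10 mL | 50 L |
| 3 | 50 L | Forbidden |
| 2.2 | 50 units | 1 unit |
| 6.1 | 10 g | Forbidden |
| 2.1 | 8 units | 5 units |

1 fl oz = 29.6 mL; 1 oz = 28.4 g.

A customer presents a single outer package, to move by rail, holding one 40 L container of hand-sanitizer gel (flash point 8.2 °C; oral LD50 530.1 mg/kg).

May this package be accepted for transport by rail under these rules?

With flash point 8.2 °C (≤ 23 °C), the hand-sanitizer gel falls in Class 3.
Class 3 quantity: 40 L.
That is within the Class 3 rail limit of 50 L.

Yes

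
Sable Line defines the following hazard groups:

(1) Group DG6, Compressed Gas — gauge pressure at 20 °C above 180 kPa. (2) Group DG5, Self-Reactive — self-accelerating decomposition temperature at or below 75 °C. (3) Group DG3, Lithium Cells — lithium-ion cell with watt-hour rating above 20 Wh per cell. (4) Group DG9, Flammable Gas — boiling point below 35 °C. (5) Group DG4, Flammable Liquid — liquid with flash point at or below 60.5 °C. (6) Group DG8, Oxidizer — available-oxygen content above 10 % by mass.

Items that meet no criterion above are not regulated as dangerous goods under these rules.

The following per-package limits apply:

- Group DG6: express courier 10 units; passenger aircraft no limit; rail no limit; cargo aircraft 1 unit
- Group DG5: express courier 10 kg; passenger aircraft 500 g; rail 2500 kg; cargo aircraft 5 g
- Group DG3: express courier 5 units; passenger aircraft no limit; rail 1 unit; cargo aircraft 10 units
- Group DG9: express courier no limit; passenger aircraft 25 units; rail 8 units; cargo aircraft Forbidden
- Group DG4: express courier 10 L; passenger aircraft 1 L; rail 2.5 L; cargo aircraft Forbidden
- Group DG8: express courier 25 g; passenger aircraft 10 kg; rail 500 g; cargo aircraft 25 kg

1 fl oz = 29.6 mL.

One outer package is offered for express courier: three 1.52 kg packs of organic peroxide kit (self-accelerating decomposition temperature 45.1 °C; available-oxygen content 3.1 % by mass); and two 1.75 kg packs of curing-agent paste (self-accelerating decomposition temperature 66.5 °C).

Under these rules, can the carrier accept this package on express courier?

Yes

With self-accelerating decomposition temperature 45.1 °C (≤ 75 °C), the organic peroxide kit falls in Group DG5.
Self-accelerating decomposition temperature 66.5 °C meets the Group DG5 criterion (Self-Reactive), so the curing-agent paste is Group DG5.
Total Group DG5: (three 1.52 kg packs = 4.56 kg) + (two 1.75 kg packs = 3.5 kg) = 8.06 kg.
That is within the Group DG5 express courier limit of 10 kg.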